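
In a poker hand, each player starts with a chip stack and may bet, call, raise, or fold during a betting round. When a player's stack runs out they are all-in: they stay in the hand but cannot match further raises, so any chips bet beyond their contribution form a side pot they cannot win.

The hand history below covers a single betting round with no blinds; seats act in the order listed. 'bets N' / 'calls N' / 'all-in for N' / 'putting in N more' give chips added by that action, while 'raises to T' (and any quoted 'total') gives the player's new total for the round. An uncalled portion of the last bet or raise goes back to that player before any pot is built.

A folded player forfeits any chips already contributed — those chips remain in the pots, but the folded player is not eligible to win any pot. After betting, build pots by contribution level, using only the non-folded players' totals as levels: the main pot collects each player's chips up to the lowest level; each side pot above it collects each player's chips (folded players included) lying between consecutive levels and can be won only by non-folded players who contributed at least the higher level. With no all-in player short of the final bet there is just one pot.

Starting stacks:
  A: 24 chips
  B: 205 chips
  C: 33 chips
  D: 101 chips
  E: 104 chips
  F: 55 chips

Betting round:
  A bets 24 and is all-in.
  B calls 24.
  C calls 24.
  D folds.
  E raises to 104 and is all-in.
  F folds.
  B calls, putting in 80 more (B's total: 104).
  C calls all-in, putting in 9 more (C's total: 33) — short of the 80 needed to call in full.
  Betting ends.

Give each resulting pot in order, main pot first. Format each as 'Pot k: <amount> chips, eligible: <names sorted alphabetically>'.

Pot 1: 96 chips, eligible: A, B, C, E
Pot 2: 27 chips, eligible: B, C, E
Pot 3: 142 chips, eligible: B, E

Derivation:
Contributions: A=24, B=104, C=33, E=104
Folded: D, F
Pot levels (distinct totals of non-folded players): 24, 33, 104
Layer 1-24: 24 each from A, B, C, E = 24*4 = 96 chips; eligible A, B, C, E
Layer 25-33: 9 each from B, C, E = 9*3 = 27 chips; eligible B, C, E
Layer 34-104: 71 each from B, E = 71*2 = 142 chips; eligible B, E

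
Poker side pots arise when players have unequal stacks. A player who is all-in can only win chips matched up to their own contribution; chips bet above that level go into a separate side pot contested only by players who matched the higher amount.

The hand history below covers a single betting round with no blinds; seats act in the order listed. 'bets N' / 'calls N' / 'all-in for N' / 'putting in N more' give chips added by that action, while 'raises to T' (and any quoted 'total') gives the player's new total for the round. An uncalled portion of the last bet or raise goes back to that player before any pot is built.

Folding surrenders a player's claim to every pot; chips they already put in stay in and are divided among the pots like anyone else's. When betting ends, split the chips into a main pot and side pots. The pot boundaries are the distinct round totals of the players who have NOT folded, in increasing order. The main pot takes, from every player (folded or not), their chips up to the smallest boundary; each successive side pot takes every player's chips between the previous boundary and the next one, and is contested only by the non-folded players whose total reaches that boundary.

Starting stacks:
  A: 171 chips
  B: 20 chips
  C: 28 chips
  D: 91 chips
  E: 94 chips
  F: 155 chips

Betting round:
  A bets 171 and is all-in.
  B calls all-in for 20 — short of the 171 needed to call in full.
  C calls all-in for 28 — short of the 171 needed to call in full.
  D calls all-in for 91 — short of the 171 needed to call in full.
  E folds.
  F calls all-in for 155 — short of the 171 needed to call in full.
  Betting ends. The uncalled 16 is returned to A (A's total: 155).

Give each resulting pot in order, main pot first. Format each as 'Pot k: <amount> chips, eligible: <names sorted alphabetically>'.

Contributions (after 16 returned to A): A=155, B=20, C=28, D=91, F=155
Folded: E
Pot levels (distinct totals of non-folded players): 20, 28, 91, 155
Layer 1-20: 20 each from A, B, C, D, F = 20*5 = 100 chips; eligible A, B, C, D, F
Layer 21-28: 8 each from A, C, D, F = 8*4 = 32 chips; eligible A, C, D, F
Layer 29-91: 63 each from A, D, F = 63*3 = 189 chips; eligible A, D, F
Layer 92-155: 64 each from A, F = 64*2 = 128 chips; eligible A, F

Pot 1: 100 chips, eligible: A, B, C, D, F
Pot 2: 32 chips, eligible: A, C, D, F
Pot 3: 189 chips, eligible: A, D, F
Pot 4: 128 chips, eligible: A, F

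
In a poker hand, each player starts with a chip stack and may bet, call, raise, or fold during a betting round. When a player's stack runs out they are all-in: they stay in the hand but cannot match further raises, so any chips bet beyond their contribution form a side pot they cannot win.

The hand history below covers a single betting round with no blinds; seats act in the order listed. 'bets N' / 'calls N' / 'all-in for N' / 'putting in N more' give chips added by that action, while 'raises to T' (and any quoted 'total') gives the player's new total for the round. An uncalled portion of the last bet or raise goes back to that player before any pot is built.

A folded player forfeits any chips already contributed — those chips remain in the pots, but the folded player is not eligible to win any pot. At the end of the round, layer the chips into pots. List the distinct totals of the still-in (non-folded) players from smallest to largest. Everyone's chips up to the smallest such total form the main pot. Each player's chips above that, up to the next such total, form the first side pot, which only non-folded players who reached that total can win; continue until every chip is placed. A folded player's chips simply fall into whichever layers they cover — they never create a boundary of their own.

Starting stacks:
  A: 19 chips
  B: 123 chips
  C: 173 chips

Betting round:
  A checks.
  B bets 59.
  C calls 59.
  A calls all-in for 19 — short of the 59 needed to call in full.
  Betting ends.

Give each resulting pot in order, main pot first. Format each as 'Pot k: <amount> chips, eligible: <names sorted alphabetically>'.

Contributions: A=19, B=59, C=59
Pot levels (distinct totals of non-folded players): 19, 59
Layer 1-19: 19 each from A, B, C = 19*3 = 57 chips; eligible A, B, C
Layer 20-59: 40 each from B, C = 40*2 = 80 chips; eligible B, C

Pot 1: 57 chips, eligible: A, B, C
Pot 2: 80 chips, eligible: B, C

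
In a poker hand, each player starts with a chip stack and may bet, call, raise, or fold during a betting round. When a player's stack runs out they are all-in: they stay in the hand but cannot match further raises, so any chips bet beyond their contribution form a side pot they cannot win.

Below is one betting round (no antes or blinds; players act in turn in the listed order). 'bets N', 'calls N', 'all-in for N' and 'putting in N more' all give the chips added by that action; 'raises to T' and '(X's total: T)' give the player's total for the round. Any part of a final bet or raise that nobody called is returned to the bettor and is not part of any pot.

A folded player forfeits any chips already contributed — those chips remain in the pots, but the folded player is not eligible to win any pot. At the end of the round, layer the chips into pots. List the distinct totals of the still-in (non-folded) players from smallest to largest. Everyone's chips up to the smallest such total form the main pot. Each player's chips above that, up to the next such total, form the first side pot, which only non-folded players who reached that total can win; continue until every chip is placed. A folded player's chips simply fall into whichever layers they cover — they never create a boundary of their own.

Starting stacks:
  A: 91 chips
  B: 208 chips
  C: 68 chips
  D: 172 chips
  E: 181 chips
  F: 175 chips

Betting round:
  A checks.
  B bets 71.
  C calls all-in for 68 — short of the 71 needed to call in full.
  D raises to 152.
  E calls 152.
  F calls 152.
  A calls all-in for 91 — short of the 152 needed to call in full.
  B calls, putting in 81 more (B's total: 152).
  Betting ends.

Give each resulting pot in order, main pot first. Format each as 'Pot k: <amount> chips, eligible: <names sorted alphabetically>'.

Pot 1: 408 chips, eligible: A, B, C, D, E, F
Pot 2: 115 chips, eligible: A, B, D, E, F
Pot 3: 244 chips, eligible: B, D, E, F

Derivation:
Contributions: A=91, B=152, C=68, D=152, E=152, F=152
Pot levels (distinct totals of non-folded players): 68, 91, 152
Layer 1-68: 68 each from A, B, C, D, E, F = 68*6 = 408 chips; eligible A, B, C, D, E, F
Layer 69-91: 23 each from A, B, D, E, F = 23*5 = 115 chips; eligible A, B, D, E, F
Layer 92-152: 61 each from B, D, E, F = 61*4 = 244 chips; eligible B, D, E, F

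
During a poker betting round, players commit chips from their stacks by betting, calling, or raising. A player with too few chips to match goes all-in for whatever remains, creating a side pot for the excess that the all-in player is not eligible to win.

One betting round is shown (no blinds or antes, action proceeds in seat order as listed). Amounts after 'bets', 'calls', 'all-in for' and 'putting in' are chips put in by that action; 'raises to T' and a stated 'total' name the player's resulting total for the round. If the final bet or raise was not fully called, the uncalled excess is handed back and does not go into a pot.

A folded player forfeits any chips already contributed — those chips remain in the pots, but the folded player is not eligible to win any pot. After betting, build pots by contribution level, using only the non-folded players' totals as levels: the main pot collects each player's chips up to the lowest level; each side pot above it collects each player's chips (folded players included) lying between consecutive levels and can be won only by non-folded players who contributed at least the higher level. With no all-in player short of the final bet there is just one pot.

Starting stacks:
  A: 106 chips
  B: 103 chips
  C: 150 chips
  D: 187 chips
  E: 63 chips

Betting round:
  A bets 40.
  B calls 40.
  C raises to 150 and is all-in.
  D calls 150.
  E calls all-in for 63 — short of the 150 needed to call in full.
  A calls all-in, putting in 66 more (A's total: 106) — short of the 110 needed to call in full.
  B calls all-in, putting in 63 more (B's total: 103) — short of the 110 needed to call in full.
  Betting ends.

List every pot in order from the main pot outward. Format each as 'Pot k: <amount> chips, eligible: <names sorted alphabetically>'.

Contributions: A=106, B=103, C=150, D=150, E=63
Pot levels (distinct totals of non-folded players): 63, 103, 106, 150
Layer 1-63: 63 each from A, B, C, D, E = 63*5 = 315 chips; eligible A, B, C, D, E
Layer 64-103: 40 each from A, B, C, D = 40*4 = 160 chips; eligible A, B, C, D
Layer 104-106: 3 each from A, C, D = 3*3 = 9 chips; eligible A, C, D
Layer 107-150: 44 each from C, D = 44*2 = 88 chips; eligible C, D

Pot 1: 315 chips, eligible: A, B, C, D, E
Pot 2: 160 chips, eligible: A, B, C, D
Pot 3: 9 chips, eligible: A, C, D
Pot 4: 88 chips, eligible: C, D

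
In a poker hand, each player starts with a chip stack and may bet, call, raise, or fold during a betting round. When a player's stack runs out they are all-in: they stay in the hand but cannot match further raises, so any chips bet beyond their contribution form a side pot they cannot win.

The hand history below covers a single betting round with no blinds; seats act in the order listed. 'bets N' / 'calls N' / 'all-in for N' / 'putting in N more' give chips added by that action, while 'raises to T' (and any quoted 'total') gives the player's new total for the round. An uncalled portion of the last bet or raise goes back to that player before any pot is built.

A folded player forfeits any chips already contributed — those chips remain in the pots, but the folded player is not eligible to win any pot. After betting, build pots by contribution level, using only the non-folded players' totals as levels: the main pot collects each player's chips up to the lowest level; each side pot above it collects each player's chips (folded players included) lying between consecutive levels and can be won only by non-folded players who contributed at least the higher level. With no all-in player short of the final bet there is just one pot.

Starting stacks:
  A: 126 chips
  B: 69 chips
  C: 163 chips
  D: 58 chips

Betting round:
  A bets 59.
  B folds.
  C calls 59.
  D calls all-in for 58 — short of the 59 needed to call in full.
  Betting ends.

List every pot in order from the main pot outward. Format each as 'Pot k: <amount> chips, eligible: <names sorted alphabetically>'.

Pot 1: 174 chips, eligible: A, C, D
Pot 2: 2 chips, eligible: A, C

Derivation:
Contributions: A=59, C=59, D=58
Folded: B
Pot levels (distinct totals of non-folded players): 58, 59
Layer 1-58: 58 each from A, C, D = 58*3 = 174 chips; eligible A, C, D
Layer 59-59: 1 each from A, C = 1*2 = 2 chips; eligible A, C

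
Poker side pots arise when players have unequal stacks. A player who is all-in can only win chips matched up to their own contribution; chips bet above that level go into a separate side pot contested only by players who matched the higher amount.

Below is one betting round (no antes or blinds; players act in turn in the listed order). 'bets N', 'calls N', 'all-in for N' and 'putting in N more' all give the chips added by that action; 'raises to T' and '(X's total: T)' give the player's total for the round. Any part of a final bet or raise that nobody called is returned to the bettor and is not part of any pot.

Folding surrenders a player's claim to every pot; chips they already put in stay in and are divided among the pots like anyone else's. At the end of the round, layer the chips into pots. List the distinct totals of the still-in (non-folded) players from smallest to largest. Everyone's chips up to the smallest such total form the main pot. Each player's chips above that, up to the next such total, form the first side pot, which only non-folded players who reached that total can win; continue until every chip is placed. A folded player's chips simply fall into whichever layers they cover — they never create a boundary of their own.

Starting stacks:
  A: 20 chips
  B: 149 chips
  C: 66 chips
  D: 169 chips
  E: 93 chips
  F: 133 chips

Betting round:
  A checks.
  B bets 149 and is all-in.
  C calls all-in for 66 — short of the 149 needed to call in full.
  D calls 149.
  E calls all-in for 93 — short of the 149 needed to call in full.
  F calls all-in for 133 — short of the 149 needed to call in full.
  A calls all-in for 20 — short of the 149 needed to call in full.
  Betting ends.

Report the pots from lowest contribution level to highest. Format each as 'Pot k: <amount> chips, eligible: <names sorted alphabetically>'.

Contributions: A=20, B=149, C=66, D=149, E=93, F=133
Pot levels (distinct totals of non-folded players): 20, 66, 93, 133, 149
Layer 1-20: 20 each from A, B, C, D, E, F = 20*6 = 120 chips; eligible A, B, C, D, E, F
Layer 21-66: 46 each from B, C, D, E, F = 46*5 = 230 chips; eligible B, C, D, E, F
Layer 67-93: 27 each from B, D, E, F = 27*4 = 108 chips; eligible B, D, E, F
Layer 94-133: 40 each from B, D, F = 40*3 = 120 chips; eligible B, D, F
Layer 134-149: 16 each from B, D = 16*2 = 32 chips; eligible B, D

Pot 1: 120 chips, eligible: A, B, C, D, E, F
Pot 2: 230 chips, eligible: B, C, D, E, F
Pot 3: 108 chips, eligible: B, D, E, F
Pot 4: 120 chips, eligible: B, D, F
Pot 5: 32 chips, eligible: B, D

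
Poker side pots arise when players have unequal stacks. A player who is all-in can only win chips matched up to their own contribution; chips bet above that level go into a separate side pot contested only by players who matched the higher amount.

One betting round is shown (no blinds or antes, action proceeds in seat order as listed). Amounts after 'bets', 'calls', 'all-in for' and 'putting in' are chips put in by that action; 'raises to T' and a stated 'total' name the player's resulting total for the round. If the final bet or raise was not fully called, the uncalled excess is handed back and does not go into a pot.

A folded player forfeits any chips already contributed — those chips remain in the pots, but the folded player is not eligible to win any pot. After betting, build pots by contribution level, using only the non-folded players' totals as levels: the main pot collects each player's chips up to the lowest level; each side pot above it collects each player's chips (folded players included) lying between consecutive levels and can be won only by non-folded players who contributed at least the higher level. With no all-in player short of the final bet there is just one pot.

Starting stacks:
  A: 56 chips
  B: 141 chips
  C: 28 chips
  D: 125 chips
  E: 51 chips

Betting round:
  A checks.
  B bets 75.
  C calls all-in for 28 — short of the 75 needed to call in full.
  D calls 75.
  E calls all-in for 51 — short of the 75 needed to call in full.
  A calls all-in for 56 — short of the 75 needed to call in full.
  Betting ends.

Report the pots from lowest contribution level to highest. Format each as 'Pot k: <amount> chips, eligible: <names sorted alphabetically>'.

Contributions: A=56, B=75, C=28, D=75, E=51
Pot levels (distinct totals of non-folded players): 28, 51, 56, 75
Layer 1-28: 28 each from A, B, C, D, E = 28*5 = 140 chips; eligible A, B, C, D, E
Layer 29-51: 23 each from A, B, D, E = 23*4 = 92 chips; eligible A, B, D, E
Layer 52-56: 5 each from A, B, D = 5*3 = 15 chips; eligible A, B, D
Layer 57-75: 19 each from B, D = 19*2 = 38 chips; eligible B, D

Pot 1: 140 chips, eligible: A, B, C, D, E
Pot 2: 92 chips, eligible: A, B, D, E
Pot 3: 15 chips, eligible: A, B, D
Pot 4: 38 chips, eligible: B, D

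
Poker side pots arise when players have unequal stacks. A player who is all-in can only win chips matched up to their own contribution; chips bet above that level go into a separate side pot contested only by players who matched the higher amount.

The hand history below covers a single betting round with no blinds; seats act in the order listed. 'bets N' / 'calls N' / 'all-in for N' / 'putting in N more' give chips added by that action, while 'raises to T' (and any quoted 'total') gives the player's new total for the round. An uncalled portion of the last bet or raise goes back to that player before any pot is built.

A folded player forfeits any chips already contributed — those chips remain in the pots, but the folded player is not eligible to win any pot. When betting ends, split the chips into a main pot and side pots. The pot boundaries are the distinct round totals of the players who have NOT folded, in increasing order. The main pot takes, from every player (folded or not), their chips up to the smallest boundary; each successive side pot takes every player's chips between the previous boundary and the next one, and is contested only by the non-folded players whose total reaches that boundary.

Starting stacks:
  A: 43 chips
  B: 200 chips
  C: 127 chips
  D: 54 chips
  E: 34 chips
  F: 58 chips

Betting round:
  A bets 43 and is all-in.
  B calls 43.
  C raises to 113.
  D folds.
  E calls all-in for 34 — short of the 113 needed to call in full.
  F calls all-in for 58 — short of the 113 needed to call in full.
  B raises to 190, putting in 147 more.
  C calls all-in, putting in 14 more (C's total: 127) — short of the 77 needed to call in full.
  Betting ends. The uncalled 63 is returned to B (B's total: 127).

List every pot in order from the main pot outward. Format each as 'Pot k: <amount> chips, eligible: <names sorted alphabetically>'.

Contributions (after 63 returned to B): A=43, B=127, C=127, E=34, F=58
Folded: D
Pot levels (distinct totals of non-folded players): 34, 43, 58, 127
Layer 1-34: 34 each from A, B, C, E, F = 34*5 = 170 chips; eligible A, B, C, E, F
Layer 35-43: 9 each from A, B, C, F = 9*4 = 36 chips; eligible A, B, C, F
Layer 44-58: 15 each from B, C, F = 15*3 = 45 chips; eligible B, C, F
Layer 59-127: 69 each from B, C = 69*2 = 138 chips; eligible B, C

Pot 1: 170 chips, eligible: A, B, C, E, F
Pot 2: 36 chips, eligible: A, B, C, F
Pot 3: 45 chips, eligible: B, C, F
Pot 4: 138 chips, eligible: B, C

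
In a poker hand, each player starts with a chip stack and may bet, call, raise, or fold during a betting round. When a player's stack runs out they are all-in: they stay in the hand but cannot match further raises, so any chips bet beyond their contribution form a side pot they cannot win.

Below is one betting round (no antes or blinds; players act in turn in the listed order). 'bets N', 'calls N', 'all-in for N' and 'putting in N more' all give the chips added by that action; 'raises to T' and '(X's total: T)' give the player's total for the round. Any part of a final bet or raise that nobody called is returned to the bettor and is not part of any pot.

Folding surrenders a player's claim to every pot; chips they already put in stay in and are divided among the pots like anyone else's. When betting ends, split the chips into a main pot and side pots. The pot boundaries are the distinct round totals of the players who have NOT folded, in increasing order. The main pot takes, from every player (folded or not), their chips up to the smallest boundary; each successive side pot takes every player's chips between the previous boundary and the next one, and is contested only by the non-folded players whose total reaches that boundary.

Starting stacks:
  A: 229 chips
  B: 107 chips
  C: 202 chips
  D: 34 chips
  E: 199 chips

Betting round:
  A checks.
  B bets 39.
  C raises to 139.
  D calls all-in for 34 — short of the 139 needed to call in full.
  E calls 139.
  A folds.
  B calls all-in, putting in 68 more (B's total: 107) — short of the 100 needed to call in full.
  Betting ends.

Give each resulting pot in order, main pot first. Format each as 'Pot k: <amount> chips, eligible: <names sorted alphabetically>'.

Pot 1: 136 chips, eligible: B, C, D, E
Pot 2: 219 chips, eligible: B, C, E
Pot 3: 64 chips, eligible: C, E

Derivation:
Contributions: B=107, C=139, D=34, E=139
Folded: A
Pot levels (distinct totals of non-folded players): 34, 107, 139
Layer 1-34: 34 each from B, C, D, E = 34*4 = 136 chips; eligible B, C, D, E
Layer 35-107: 73 each from B, C, E = 73*3 = 219 chips; eligible B, C, E
Layer 108-139: 32 each from C, E = 32*2 = 64 chips; eligible C, E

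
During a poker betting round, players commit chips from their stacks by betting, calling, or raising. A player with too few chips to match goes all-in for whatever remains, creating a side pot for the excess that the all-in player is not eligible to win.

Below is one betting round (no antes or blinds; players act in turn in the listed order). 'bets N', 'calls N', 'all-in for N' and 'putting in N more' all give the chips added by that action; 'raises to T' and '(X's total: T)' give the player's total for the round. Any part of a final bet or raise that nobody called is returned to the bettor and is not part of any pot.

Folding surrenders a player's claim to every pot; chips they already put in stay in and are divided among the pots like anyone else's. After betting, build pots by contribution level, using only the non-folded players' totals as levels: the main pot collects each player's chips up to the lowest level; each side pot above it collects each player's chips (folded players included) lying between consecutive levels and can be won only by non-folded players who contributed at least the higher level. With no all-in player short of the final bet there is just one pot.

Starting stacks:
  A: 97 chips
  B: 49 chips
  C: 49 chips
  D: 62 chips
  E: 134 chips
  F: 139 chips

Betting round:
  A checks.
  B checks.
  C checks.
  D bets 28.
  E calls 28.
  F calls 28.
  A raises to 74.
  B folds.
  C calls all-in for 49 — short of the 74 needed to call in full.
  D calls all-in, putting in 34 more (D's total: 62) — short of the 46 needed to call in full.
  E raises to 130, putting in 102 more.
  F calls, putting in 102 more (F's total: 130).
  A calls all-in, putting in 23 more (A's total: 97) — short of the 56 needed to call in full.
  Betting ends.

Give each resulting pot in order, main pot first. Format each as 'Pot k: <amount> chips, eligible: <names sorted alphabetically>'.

Contributions: A=97, C=49, D=62, E=130, F=130
Folded: B
Pot levels (distinct totals of non-folded players): 49, 62, 97, 130
Layer 1-49: 49 each from A, C, D, E, F = 49*5 = 245 chips; eligible A, C, D, E, F
Layer 50-62: 13 each from A, D, E, F = 13*4 = 52 chips; eligible A, D, E, F
Layer 63-97: 35 each from A, E, F = 35*3 = 105 chips; eligible A, E, F
Layer 98-130: 33 each from E, F = 33*2 = 66 chips; eligible E, F

Pot 1: 245 chips, eligible: A, C, D, E, F
Pot 2: 52 chips, eligible: A, D, E, F
Pot 3: 105 chips, eligible: A, E, F
Pot 4: 66 chips, eligible: E, F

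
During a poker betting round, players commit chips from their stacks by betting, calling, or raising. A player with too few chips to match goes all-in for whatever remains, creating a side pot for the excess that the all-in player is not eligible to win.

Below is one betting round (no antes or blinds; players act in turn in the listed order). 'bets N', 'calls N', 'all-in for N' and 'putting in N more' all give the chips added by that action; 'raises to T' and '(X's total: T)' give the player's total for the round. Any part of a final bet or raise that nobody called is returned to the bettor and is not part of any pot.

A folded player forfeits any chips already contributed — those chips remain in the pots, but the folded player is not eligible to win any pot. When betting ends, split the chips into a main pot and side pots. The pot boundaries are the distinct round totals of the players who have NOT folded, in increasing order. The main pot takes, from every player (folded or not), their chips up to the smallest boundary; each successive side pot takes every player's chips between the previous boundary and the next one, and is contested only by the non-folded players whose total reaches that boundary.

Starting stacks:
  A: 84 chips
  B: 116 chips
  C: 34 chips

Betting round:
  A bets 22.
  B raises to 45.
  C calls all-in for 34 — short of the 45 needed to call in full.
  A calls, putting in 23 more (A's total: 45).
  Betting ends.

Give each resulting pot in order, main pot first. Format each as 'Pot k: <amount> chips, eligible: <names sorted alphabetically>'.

Contributions: A=45, B=45, C=34
Pot levels (distinct totals of non-folded players): 34, 45
Layer 1-34: 34 each from A, B, C = 34*3 = 102 chips; eligible A, B, C
Layer 35-45: 11 each from A, B = 11*2 = 22 chips; eligible A, B

Pot 1: 102 chips, eligible: A, B, C
Pot 2: 22 chips, eligible: A, B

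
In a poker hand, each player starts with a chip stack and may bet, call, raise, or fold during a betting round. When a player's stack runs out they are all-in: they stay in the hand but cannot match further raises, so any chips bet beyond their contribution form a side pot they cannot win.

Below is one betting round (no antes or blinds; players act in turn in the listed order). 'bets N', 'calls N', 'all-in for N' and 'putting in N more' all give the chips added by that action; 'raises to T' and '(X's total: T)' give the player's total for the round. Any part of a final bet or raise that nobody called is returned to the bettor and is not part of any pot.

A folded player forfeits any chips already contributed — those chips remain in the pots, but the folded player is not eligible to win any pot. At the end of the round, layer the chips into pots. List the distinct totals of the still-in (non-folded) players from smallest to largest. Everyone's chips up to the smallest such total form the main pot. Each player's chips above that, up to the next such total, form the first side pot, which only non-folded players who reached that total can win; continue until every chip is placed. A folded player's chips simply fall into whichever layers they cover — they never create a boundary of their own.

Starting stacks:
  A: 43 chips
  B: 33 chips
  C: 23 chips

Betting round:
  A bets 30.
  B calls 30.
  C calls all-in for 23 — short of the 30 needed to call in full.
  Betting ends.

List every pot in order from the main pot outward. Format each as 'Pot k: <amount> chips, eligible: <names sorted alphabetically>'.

Contributions: A=30, B=30, C=23
Pot levels (distinct totals of non-folded players): 23, 30
Layer 1-23: 23 each from A, B, C = 23*3 = 69 chips; eligible A, B, C
Layer 24-30: 7 each from A, B = 7*2 = 14 chips; eligible A, B

Pot 1: 69 chips, eligible: A, B, C
Pot 2: 14 chips, eligible: A, B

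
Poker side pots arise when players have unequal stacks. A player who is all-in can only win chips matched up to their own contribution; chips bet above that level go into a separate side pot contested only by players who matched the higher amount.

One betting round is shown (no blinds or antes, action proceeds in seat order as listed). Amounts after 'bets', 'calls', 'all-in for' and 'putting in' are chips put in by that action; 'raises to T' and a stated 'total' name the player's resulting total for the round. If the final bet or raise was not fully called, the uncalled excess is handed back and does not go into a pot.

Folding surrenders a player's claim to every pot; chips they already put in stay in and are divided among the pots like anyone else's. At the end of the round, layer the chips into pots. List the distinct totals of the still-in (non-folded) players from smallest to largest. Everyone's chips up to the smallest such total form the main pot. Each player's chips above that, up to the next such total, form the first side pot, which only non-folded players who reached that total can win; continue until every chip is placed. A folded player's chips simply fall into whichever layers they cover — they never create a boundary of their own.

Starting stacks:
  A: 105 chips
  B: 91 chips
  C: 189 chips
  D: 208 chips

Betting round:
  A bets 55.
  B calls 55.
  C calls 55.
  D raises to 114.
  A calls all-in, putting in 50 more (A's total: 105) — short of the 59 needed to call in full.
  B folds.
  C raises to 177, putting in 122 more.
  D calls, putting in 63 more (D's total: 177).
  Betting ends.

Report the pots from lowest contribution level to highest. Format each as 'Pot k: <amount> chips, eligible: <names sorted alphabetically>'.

Contributions: A=105, B=55, C=177, D=177
Folded: B
Pot levels (distinct totals of non-folded players): 105, 177
Layer 1-105: A 105 + B 55 + C 105 + D 105 = 370 chips; eligible A, C, D
Layer 106-177: 72 each from C, D = 72*2 = 144 chips; eligible C, D

Pot 1: 370 chips, eligible: A, C, D
Pot 2: 144 chips, eligible: C, D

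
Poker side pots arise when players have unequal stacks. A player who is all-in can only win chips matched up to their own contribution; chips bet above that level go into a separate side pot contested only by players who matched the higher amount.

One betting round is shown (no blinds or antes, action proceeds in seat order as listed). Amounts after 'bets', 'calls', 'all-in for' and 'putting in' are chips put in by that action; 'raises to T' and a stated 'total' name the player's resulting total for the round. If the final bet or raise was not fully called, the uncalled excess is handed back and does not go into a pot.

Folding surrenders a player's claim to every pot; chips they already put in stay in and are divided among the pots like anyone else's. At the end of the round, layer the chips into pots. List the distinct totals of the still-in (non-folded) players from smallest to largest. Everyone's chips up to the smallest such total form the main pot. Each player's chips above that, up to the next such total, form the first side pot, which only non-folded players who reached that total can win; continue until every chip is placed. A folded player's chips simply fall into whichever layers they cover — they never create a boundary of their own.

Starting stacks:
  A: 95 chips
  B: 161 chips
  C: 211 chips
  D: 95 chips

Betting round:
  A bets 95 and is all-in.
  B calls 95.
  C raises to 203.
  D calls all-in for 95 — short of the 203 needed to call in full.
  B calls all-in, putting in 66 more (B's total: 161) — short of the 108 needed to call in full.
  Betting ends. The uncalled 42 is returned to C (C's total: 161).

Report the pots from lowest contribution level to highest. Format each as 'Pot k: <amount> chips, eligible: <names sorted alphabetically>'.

Contributions (after 42 returned to C): A=95, B=161, C=161, D=95
Pot levels (distinct totals of non-folded players): 95, 161
Layer 1-95: 95 each from A, B, C, D = 95*4 = 380 chips; eligible A, B, C, D
Layer 96-161: 66 each from B, C = 66*2 = 132 chips; eligible B, C

Pot 1: 380 chips, eligible: A, B, C, D
Pot 2: 132 chips, eligible: B, C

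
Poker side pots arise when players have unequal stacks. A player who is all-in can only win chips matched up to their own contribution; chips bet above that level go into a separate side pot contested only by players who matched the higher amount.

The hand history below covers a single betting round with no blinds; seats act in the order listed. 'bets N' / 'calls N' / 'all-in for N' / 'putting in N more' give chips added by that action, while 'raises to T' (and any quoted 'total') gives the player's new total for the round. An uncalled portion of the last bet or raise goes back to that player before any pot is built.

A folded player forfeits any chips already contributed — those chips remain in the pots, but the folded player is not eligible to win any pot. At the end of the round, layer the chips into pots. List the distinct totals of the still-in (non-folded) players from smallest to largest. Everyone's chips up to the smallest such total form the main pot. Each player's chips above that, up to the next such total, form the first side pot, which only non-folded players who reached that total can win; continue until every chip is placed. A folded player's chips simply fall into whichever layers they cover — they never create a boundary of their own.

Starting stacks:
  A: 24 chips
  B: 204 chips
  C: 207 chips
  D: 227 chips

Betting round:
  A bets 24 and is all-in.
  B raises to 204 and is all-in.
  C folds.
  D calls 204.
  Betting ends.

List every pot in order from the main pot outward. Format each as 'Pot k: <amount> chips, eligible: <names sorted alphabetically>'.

Pot 1: 72 chips, eligible: A, B, D
Pot 2: 360 chips, eligible: B, D

Derivation:
Contributions: A=24, B=204, D=204
Folded: C
Pot levels (distinct totals of non-folded players): 24, 204
Layer 1-24: 24 each from A, B, D = 24*3 = 72 chips; eligible A, B, D
Layer 25-204: 180 each from B, D = 180*2 = 360 chips; eligible B, D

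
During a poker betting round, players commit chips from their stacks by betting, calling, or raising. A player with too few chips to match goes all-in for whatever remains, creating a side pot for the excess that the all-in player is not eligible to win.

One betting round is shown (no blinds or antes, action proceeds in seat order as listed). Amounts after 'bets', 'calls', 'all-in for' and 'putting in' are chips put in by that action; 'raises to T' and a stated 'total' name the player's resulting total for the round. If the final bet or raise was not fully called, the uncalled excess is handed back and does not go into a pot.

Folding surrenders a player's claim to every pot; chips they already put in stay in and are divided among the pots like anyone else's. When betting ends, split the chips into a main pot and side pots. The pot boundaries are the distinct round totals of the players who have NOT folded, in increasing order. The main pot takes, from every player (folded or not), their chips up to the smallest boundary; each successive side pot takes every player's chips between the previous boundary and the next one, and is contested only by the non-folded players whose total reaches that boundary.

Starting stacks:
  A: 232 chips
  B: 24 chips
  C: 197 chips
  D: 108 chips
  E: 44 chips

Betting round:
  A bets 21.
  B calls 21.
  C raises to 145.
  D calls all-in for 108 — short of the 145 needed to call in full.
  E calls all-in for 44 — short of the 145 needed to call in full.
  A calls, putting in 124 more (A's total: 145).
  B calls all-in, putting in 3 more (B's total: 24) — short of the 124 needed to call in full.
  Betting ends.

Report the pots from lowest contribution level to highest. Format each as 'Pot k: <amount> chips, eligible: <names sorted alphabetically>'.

Pot 1: 120 chips, eligible: A, B, C, D, E
Pot 2: 80 chips, eligible: A, C, D, E
Pot 3: 192 chips, eligible: A, C, D
Pot 4: 74 chips, eligible: A, C

Derivation:
Contributions: A=145, B=24, C=145, D=108, E=44
Pot levels (distinct totals of non-folded players): 24, 44, 108, 145
Layer 1-24: 24 each from A, B, C, D, E = 24*5 = 120 chips; eligible A, B, C, D, E
Layer 25-44: 20 each from A, C, D, E = 20*4 = 80 chips; eligible A, C, D, E
Layer 45-108: 64 each from A, C, D = 64*3 = 192 chips; eligible A, C, D
Layer 109-145: 37 each from A, C = 37*2 = 74 chips; eligible A, C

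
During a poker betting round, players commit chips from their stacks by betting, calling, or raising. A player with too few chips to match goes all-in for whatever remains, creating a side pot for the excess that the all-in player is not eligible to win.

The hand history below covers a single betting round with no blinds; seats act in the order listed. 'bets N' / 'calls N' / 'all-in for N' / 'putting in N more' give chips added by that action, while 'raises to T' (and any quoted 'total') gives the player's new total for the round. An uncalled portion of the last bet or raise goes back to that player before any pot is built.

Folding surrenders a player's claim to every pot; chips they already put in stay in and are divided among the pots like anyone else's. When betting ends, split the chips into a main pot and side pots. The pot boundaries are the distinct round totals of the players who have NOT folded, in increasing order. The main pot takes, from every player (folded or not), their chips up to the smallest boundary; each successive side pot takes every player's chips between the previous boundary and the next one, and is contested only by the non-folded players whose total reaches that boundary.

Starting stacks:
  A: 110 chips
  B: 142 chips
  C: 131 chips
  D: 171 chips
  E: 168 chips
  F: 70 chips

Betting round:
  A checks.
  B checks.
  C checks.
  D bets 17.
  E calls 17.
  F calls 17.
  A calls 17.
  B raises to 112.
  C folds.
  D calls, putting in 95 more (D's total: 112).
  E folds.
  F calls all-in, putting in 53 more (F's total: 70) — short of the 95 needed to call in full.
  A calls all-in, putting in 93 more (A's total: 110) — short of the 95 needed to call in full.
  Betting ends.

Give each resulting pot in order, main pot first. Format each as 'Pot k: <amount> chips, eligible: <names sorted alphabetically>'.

Pot 1: 297 chips, eligible: A, B, D, F
Pot 2: 120 chips, eligible: A, B, D
Pot 3: 4 chips, eligible: B, D

Derivation:
Contributions: A=110, B=112, D=112, E=17, F=70
Folded: C, E
Pot levels (distinct totals of non-folded players): 70, 110, 112
Layer 1-70: A 70 + B 70 + D 70 + E 17 + F 70 = 297 chips; eligible A, B, D, F
Layer 71-110: 40 each from A, B, D = 40*3 = 120 chips; eligible A, B, D
Layer 111-112: 2 each from B, D = 2*2 = 4 chips; eligible B, D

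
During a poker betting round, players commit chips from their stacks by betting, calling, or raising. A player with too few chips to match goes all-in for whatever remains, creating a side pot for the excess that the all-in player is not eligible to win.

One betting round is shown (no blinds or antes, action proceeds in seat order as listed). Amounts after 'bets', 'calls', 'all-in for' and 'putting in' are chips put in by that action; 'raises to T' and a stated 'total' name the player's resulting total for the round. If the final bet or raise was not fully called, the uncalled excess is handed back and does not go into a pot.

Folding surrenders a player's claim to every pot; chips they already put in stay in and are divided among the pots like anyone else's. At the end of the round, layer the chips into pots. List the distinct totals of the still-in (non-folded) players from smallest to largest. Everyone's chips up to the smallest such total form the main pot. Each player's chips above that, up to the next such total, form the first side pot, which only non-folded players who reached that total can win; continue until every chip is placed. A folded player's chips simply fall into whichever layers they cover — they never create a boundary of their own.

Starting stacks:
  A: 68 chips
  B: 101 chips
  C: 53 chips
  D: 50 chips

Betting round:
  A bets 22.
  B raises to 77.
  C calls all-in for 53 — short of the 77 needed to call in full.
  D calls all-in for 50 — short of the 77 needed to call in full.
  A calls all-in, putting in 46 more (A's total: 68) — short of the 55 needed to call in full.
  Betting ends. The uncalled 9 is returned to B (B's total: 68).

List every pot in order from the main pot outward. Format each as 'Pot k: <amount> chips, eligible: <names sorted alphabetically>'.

Pot 1: 200 chips, eligible: A, B, C, D
Pot 2: 9 chips, eligible: A, B, C
Pot 3: 30 chips, eligible: A, B

Derivation:
Contributions (after 9 returned to B): A=68, B=68, C=53, D=50
Pot levels (distinct totals of non-folded players): 50, 53, 68
Layer 1-50: 50 each from A, B, C, D = 50*4 = 200 chips; eligible A, B, C, D
Layer 51-53: 3 each from A, B, C = 3*3 = 9 chips; eligible A, B, C
Layer 54-68: 15 each from A, B = 15*2 = 30 chips; eligible A, B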